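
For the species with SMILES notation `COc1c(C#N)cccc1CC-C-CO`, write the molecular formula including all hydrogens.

Heavy atoms from the SMILES: 12 C, 1 N, 2 O.
Implicit hydrogens by atom environment:
  4 × C: 2 H each → 8
  3 × C (aromatic): 1 H each → 3
  3 × C (aromatic): no H
  1 × C: 3 H
  1 × C: no H
  1 × N: no H
  1 × O: 1 H
  1 × O: no H
  Total hydrogens = 15.
Molecular formula: C12H15NO2

C12H15NO2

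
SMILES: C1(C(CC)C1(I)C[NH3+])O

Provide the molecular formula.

C6H13INO+

Heavy atoms from the SMILES: 6 C, 1 I, 1 N, 1 O.
Implicit hydrogens by atom environment:
  2 × C: 2 H each → 4
  2 × C: 1 H each → 2
  1 × C: 3 H
  1 × C: no H
  1 × I: no H
  1 × N (charge +1): 3 H
  1 × O: 1 H
  Total hydrogens = 13.
Net charge +1.
Molecular formula: C6H13INO+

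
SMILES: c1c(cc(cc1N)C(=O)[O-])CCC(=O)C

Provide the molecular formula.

C11H12NO3-

Heavy atoms from the SMILES: 11 C, 1 N, 3 O.
Implicit hydrogens by atom environment:
  3 × C (aromatic): 1 H each → 3
  3 × C (aromatic): no H
  2 × C: 2 H each → 4
  2 × C: no H
  2 × O: no H
  1 × C: 3 H
  1 × N: 2 H
  1 × O (charge -1): no H
  Total hydrogens = 12.
Net charge -1.
Molecular formula: C11H12NO3-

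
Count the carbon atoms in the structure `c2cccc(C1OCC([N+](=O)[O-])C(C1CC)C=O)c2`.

The symbol for carbon appears 14 times in the SMILES. Lowercase c denotes aromatic carbon and counts toward C.

14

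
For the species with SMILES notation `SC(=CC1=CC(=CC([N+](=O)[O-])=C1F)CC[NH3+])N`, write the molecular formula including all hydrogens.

Heavy atoms from the SMILES: 10 C, 1 F, 3 N, 2 O, 1 S.
Implicit hydrogens by atom environment:
  4 × C (aromatic): no H
  2 × C: 2 H each → 4
  2 × C (aromatic): 1 H each → 2
  1 × C: 1 H
  1 × C: no H
  1 × F: no H
  1 × N (charge +1): 3 H
  1 × N: 2 H
  1 × N (charge +1): no H
  1 × O: no H
  1 × O (charge -1): no H
  1 × S: 1 H
  Total hydrogens = 13.
Net charge +1.
Molecular formula: C10H13FN3O2S+

C10H13FN3O2S+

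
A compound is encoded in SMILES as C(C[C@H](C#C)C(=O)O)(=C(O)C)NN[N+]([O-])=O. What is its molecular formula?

C8H11N3O5

Heavy atoms from the SMILES: 8 C, 3 N, 5 O.
Implicit hydrogens by atom environment:
  4 × C: no H
  2 × C: 1 H each → 2
  2 × N: 1 H each → 2
  2 × O: 1 H each → 2
  2 × O: no H
  1 × C: 3 H
  1 × C: 2 H
  1 × N (charge +1): no H
  1 × O (charge -1): no H
  Total hydrogens = 11.
Molecular formula: C8H11N3O5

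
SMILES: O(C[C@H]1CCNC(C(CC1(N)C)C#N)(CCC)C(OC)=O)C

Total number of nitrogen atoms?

The symbol for nitrogen appears 3 times in the SMILES.

3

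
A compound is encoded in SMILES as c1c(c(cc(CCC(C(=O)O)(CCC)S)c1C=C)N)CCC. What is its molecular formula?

Heavy atoms from the SMILES: 18 C, 1 N, 2 O, 1 S.
Implicit hydrogens by atom environment:
  7 × C: 2 H each → 14
  4 × C (aromatic): no H
  2 × C: 3 H each → 6
  2 × C (aromatic): 1 H each → 2
  2 × C: no H
  1 × C: 1 H
  1 × N: 2 H
  1 × O: 1 H
  1 × O: no H
  1 × S: 1 H
  Total hydrogens = 27.
Molecular formula: C18H27NO2S

C18H27NO2S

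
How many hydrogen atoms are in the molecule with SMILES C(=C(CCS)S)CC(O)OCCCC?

20

Hydrogens are implicit in SMILES; fill each atom to its normal valence:
  6 × C: 2 H each → 12
  2 × C: 1 H each → 2
  2 × S: 1 H each → 2
  1 × C: 3 H
  1 × C: no H
  1 × O: 1 H
  1 × O: no H
  Total hydrogens = 20.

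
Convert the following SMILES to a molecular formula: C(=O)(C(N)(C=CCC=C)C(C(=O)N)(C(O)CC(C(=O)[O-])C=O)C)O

C15H21N2O7-

Heavy atoms from the SMILES: 15 C, 2 N, 7 O.
Implicit hydrogens by atom environment:
  6 × C: 1 H each → 6
  5 × C: no H
  4 × O: no H
  3 × C: 2 H each → 6
  2 × N: 2 H each → 4
  2 × O: 1 H each → 2
  1 × C: 3 H
  1 × O (charge -1): no H
  Total hydrogens = 21.
Net charge -1.
Molecular formula: C15H21N2O7-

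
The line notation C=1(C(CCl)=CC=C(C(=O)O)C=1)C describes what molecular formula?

C9H9ClO2

Heavy atoms from the SMILES: 9 C, 1 Cl, 2 O.
Implicit hydrogens by atom environment:
  3 × C (aromatic): 1 H each → 3
  3 × C (aromatic): no H
  1 × C: 3 H
  1 × C: 2 H
  1 × C: no H
  1 × Cl: no H
  1 × O: 1 H
  1 × O: no H
  Total hydrogens = 9.
Molecular formula: C9H9ClO2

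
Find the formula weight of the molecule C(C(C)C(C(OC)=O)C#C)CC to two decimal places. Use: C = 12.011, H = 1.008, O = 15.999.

Molecular formula: C10H16O2.
M = 10×12.011 + 16×1.008 + 2×15.999 = 168.24 g/mol.

168.24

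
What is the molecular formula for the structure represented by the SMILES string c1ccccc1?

Heavy atoms from the SMILES: 6 C.
Implicit hydrogens by atom environment:
  6 × C (aromatic): 1 H each → 6
  Total hydrogens = 6.
Molecular formula: C6H6

C6H6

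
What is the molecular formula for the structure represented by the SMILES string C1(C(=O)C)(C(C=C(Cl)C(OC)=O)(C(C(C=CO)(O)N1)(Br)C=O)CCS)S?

Heavy atoms from the SMILES: 1 Br, 15 C, 1 Cl, 1 N, 6 O, 2 S.
Implicit hydrogens by atom environment:
  7 × C: no H
  4 × C: 1 H each → 4
  4 × O: no H
  2 × C: 3 H each → 6
  2 × C: 2 H each → 4
  2 × O: 1 H each → 2
  2 × S: 1 H each → 2
  1 × Br: no H
  1 × Cl: no H
  1 × N: 1 H
  Total hydrogens = 19.
Molecular formula: C15H19BrClNO6S2

C15H19BrClNO6S2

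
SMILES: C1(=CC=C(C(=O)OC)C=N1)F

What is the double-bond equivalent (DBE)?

Molecular formula from the SMILES: C7H6FNO2.
DoU = (2C + 2 + N − H − X)/2 = (2·7 + 2 + 1 − 6 − 1)/2 = 10/2 = 5.
(Structurally: 1 ring(s) + 4 π bond(s) = 5.)

5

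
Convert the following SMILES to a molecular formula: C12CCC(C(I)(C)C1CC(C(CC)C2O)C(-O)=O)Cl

C14H22ClIO3

Heavy atoms from the SMILES: 14 C, 1 Cl, 1 I, 3 O.
Implicit hydrogens by atom environment:
  6 × C: 1 H each → 6
  4 × C: 2 H each → 8
  2 × C: 3 H each → 6
  2 × C: no H
  2 × O: 1 H each → 2
  1 × Cl: no H
  1 × I: no H
  1 × O: no H
  Total hydrogens = 22.
Molecular formula: C14H22ClIO3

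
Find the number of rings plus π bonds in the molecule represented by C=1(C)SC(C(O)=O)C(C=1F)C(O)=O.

Molecular formula from the SMILES: C7H7FO4S.
DoU = (2C + 2 + N − H − X)/2 = (2·7 + 2 + 0 − 7 − 1)/2 = 8/2 = 4.
(Structurally: 1 ring(s) + 3 π bond(s) = 4.)

4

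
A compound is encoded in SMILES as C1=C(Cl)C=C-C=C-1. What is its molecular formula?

Heavy atoms from the SMILES: 6 C, 1 Cl.
Implicit hydrogens by atom environment:
  5 × C (aromatic): 1 H each → 5
  1 × C (aromatic): no H
  1 × Cl: no H
  Total hydrogens = 5.
Molecular formula: C6H5Cl

C6H5Cl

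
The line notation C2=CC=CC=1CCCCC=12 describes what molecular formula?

C10H12

Heavy atoms from the SMILES: 10 C.
Implicit hydrogens by atom environment:
  4 × C: 2 H each → 8
  4 × C (aromatic): 1 H each → 4
  2 × C (aromatic): no H
  Total hydrogens = 12.
Molecular formula: C10H12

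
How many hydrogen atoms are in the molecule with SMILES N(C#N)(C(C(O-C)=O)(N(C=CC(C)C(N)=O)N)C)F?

Hydrogens are implicit in SMILES; fill each atom to its normal valence:
  4 × C: no H
  3 × C: 3 H each → 9
  3 × C: 1 H each → 3
  3 × N: no H
  3 × O: no H
  2 × N: 2 H each → 4
  1 × F: no H
  Total hydrogens = 16.

16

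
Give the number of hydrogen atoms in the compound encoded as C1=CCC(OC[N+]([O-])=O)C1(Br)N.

9

Hydrogens are implicit in SMILES; fill each atom to its normal valence:
  3 × C: 1 H each → 3
  2 × C: 2 H each → 4
  2 × O: no H
  1 × Br: no H
  1 × C: no H
  1 × N: 2 H
  1 × N (charge +1): no H
  1 × O (charge -1): no H
  Total hydrogens = 9.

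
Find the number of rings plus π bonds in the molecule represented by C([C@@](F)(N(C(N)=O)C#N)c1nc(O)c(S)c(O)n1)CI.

Molecular formula from the SMILES: C9H9FIN5O3S.
DoU = (2C + 2 + N − H − X)/2 = (2·9 + 2 + 5 − 9 − 2)/2 = 14/2 = 7.
(Structurally: 1 ring(s) + 6 π bond(s) = 7.)

7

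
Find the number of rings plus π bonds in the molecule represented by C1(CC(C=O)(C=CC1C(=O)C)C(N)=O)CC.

Molecular formula from the SMILES: C12H17NO3.
DoU = (2C + 2 + N − H − X)/2 = (2·12 + 2 + 1 − 17 − 0)/2 = 10/2 = 5.
(Structurally: 1 ring(s) + 4 π bond(s) = 5.)

5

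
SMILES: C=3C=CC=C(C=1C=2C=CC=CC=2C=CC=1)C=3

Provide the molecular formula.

Heavy atoms from the SMILES: 16 C.
Implicit hydrogens by atom environment:
  12 × C (aromatic): 1 H each → 12
  4 × C (aromatic): no H
  Total hydrogens = 12.
Molecular formula: C16H12

C16H12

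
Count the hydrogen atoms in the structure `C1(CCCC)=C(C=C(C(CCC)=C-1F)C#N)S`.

18

Hydrogens are implicit in SMILES; fill each atom to its normal valence:
  5 × C: 2 H each → 10
  5 × C (aromatic): no H
  2 × C: 3 H each → 6
  1 × C (aromatic): 1 H
  1 × C: no H
  1 × F: no H
  1 × N: no H
  1 × S: 1 H
  Total hydrogens = 18.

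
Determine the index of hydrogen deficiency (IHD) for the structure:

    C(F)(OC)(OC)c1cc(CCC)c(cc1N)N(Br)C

Molecular formula from the SMILES: C13H20BrFN2O2.
DoU = (2C + 2 + N − H − X)/2 = (2·13 + 2 + 2 − 20 − 2)/2 = 8/2 = 4.
(Structurally: 1 ring(s) + 3 π bond(s) = 4.)

4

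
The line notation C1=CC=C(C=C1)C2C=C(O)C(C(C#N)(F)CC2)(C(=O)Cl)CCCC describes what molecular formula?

Heavy atoms from the SMILES: 19 C, 1 Cl, 1 F, 1 N, 2 O.
Implicit hydrogens by atom environment:
  5 × C: 2 H each → 10
  5 × C (aromatic): 1 H each → 5
  5 × C: no H
  2 × C: 1 H each → 2
  1 × C: 3 H
  1 × C (aromatic): no H
  1 × Cl: no H
  1 × F: no H
  1 × N: no H
  1 × O: 1 H
  1 × O: no H
  Total hydrogens = 21.
Molecular formula: C19H21ClFNO2

C19H21ClFNO2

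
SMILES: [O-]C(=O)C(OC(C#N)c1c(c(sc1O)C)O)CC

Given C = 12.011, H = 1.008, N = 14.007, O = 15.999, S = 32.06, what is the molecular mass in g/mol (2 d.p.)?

270.28

Molecular formula: C11H12NO5S-.
M = 11×12.011 + 12×1.008 + 1×14.007 + 5×15.999 + 1×32.06 = 270.28 g/mol.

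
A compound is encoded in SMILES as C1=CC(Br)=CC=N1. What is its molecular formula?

Heavy atoms from the SMILES: 1 Br, 5 C, 1 N.
Implicit hydrogens by atom environment:
  4 × C (aromatic): 1 H each → 4
  1 × Br: no H
  1 × C (aromatic): no H
  1 × N (aromatic): no H
  Total hydrogens = 4.
Molecular formula: C5H4BrN

C5H4BrN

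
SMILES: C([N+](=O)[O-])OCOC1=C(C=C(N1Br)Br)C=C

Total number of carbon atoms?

8

The symbol for carbon appears 8 times in the SMILES.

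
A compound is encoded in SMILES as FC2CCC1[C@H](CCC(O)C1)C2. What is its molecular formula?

Heavy atoms from the SMILES: 10 C, 1 F, 1 O.
Implicit hydrogens by atom environment:
  6 × C: 2 H each → 12
  4 × C: 1 H each → 4
  1 × F: no H
  1 × O: 1 H
  Total hydrogens = 17.
Molecular formula: C10H17FO

C10H17FO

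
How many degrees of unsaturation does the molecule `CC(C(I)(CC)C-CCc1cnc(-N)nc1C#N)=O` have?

Molecular formula from the SMILES: C13H17IN4O.
DoU = (2C + 2 + N − H − X)/2 = (2·13 + 2 + 4 − 17 − 1)/2 = 14/2 = 7.
(Structurally: 1 ring(s) + 6 π bond(s) = 7.)

7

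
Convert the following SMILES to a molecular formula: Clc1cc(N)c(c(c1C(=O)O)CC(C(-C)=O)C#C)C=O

C14H12ClNO4

Heavy atoms from the SMILES: 14 C, 1 Cl, 1 N, 4 O.
Implicit hydrogens by atom environment:
  5 × C (aromatic): no H
  3 × C: 1 H each → 3
  3 × C: no H
  3 × O: no H
  1 × C: 3 H
  1 × C: 2 H
  1 × C (aromatic): 1 H
  1 × Cl: no H
  1 × N: 2 H
  1 × O: 1 H
  Total hydrogens = 12.
Molecular formula: C14H12ClNO4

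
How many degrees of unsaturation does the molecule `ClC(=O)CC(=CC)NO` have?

Molecular formula from the SMILES: C5H8ClNO2.
DoU = (2C + 2 + N − H − X)/2 = (2·5 + 2 + 1 − 8 − 1)/2 = 4/2 = 2.
(Structurally: 0 ring(s) + 2 π bond(s) = 2.)

2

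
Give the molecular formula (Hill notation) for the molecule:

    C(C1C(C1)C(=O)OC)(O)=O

C6H8O4

Heavy atoms from the SMILES: 6 C, 4 O.
Implicit hydrogens by atom environment:
  3 × O: no H
  2 × C: 1 H each → 2
  2 × C: no H
  1 × C: 3 H
  1 × C: 2 H
  1 × O: 1 H
  Total hydrogens = 8.
Molecular formula: C6H8O4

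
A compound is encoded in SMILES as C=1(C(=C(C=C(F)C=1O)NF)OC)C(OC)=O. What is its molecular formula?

C9H9F2NO4

Heavy atoms from the SMILES: 9 C, 2 F, 1 N, 4 O.
Implicit hydrogens by atom environment:
  5 × C (aromatic): no H
  3 × O: no H
  2 × C: 3 H each → 6
  2 × F: no H
  1 × C (aromatic): 1 H
  1 × C: no H
  1 × N: 1 H
  1 × O: 1 H
  Total hydrogens = 9.
Molecular formula: C9H9F2NO4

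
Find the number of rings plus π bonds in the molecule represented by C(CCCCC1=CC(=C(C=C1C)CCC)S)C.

Molecular formula from the SMILES: C16H26S.
DoU = (2C + 2 + N − H − X)/2 = (2·16 + 2 + 0 − 26 − 0)/2 = 8/2 = 4.
(Structurally: 1 ring(s) + 3 π bond(s) = 4.)

4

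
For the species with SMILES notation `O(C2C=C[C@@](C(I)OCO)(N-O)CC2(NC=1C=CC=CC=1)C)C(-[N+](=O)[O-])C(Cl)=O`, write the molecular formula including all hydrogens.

C17H21ClIN3O7

Heavy atoms from the SMILES: 17 C, 1 Cl, 1 I, 3 N, 7 O.
Implicit hydrogens by atom environment:
  5 × C: 1 H each → 5
  5 × C (aromatic): 1 H each → 5
  4 × O: no H
  3 × C: no H
  2 × C: 2 H each → 4
  2 × N: 1 H each → 2
  2 × O: 1 H each → 2
  1 × C: 3 H
  1 × C (aromatic): no H
  1 × Cl: no H
  1 × I: no H
  1 × N (charge +1): no H
  1 × O (charge -1): no H
  Total hydrogens = 21.
Molecular formula: C17H21ClIN3O7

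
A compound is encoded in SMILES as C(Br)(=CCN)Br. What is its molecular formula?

C3H5Br2N

Heavy atoms from the SMILES: 2 Br, 3 C, 1 N.
Implicit hydrogens by atom environment:
  2 × Br: no H
  1 × C: 2 H
  1 × C: 1 H
  1 × C: no H
  1 × N: 2 H
  Total hydrogens = 5.
Molecular formula: C3H5Br2N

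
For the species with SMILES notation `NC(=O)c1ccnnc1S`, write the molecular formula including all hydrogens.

Heavy atoms from the SMILES: 5 C, 3 N, 1 O, 1 S.
Implicit hydrogens by atom environment:
  2 × C (aromatic): 1 H each → 2
  2 × C (aromatic): no H
  2 × N (aromatic): no H
  1 × C: no H
  1 × N: 2 H
  1 × O: no H
  1 × S: 1 H
  Total hydrogens = 5.
Molecular formula: C5H5N3OS

C5H5N3OS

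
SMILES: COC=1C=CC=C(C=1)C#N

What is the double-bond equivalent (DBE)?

Molecular formula from the SMILES: C8H7NO.
DoU = (2C + 2 + N − H − X)/2 = (2·8 + 2 + 1 − 7 − 0)/2 = 12/2 = 6.
(Structurally: 1 ring(s) + 5 π bond(s) = 6.)

6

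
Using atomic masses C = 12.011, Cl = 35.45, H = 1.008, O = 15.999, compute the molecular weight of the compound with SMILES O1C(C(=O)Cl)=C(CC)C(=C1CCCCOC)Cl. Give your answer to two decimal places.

279.16

Molecular formula: C12H16Cl2O3.
M = 12×12.011 + 2×35.45 + 16×1.008 + 3×15.999 = 279.16 g/mol.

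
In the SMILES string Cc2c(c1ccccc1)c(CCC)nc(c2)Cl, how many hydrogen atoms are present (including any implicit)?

Hydrogens are implicit in SMILES; fill each atom to its normal valence:
  6 × C (aromatic): 1 H each → 6
  5 × C (aromatic): no H
  2 × C: 3 H each → 6
  2 × C: 2 H each → 4
  1 × Cl: no H
  1 × N (aromatic): no H
  Total hydrogens = 16.

16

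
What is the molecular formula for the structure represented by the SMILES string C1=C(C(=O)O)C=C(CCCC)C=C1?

Heavy atoms from the SMILES: 11 C, 2 O.
Implicit hydrogens by atom environment:
  4 × C (aromatic): 1 H each → 4
  3 × C: 2 H each → 6
  2 × C (aromatic): no H
  1 × C: 3 H
  1 × C: no H
  1 × O: 1 H
  1 × O: no H
  Total hydrogens = 14.
Molecular formula: C11H14O2

C11H14O2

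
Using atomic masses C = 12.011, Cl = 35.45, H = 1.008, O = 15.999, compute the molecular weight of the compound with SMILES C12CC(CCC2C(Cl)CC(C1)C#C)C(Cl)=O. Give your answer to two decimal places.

259.17

Molecular formula: C13H16Cl2O.
M = 13×12.011 + 2×35.45 + 16×1.008 + 1×15.999 = 259.17 g/mol.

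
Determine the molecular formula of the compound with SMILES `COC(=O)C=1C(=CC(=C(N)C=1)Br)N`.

Heavy atoms from the SMILES: 1 Br, 8 C, 2 N, 2 O.
Implicit hydrogens by atom environment:
  4 × C (aromatic): no H
  2 × C (aromatic): 1 H each → 2
  2 × N: 2 H each → 4
  2 × O: no H
  1 × Br: no H
  1 × C: 3 H
  1 × C: no H
  Total hydrogens = 9.
Molecular formula: C8H9BrN2O2

C8H9BrN2O2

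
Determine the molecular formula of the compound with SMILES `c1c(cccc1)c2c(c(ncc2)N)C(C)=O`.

C13H12N2O

Heavy atoms from the SMILES: 13 C, 2 N, 1 O.
Implicit hydrogens by atom environment:
  7 × C (aromatic): 1 H each → 7
  4 × C (aromatic): no H
  1 × C: 3 H
  1 × C: no H
  1 × N: 2 H
  1 × N (aromatic): no H
  1 × O: no H
  Total hydrogens = 12.
Molecular formula: C13H12N2O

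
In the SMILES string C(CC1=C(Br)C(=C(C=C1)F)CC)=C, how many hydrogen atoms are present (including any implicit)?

Hydrogens are implicit in SMILES; fill each atom to its normal valence:
  4 × C (aromatic): no H
  3 × C: 2 H each → 6
  2 × C (aromatic): 1 H each → 2
  1 × Br: no H
  1 × C: 3 H
  1 × C: 1 H
  1 × F: no H
  Total hydrogens = 12.

12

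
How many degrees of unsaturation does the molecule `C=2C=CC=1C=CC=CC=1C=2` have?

7

Molecular formula from the SMILES: C10H8.
DoU = (2C + 2 + N − H − X)/2 = (2·10 + 2 + 0 − 8 − 0)/2 = 14/2 = 7.
(Structurally: 2 ring(s) + 5 π bond(s) = 7.)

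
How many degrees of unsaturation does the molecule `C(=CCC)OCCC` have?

1

Molecular formula from the SMILES: C7H14O.
DoU = (2C + 2 + N − H − X)/2 = (2·7 + 2 + 0 − 14 − 0)/2 = 2/2 = 1.
(Structurally: 0 ring(s) + 1 π bond(s) = 1.)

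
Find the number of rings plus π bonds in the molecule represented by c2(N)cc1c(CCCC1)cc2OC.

5

Molecular formula from the SMILES: C11H15NO.
DoU = (2C + 2 + N − H − X)/2 = (2·11 + 2 + 1 − 15 − 0)/2 = 10/2 = 5.
(Structurally: 2 ring(s) + 3 π bond(s) = 5.)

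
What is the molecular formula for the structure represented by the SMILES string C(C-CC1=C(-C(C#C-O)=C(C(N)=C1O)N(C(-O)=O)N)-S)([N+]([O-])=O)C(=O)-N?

Heavy atoms from the SMILES: 13 C, 5 N, 7 O, 1 S.
Implicit hydrogens by atom environment:
  6 × C (aromatic): no H
  4 × C: no H
  3 × N: 2 H each → 6
  3 × O: 1 H each → 3
  3 × O: no H
  2 × C: 2 H each → 4
  1 × C: 1 H
  1 × N: no H
  1 × N (charge +1): no H
  1 × O (charge -1): no H
  1 × S: 1 H
  Total hydrogens = 15.
Molecular formula: C13H15N5O7S

C13H15N5O7S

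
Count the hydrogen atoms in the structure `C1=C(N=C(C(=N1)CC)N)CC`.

13

Hydrogens are implicit in SMILES; fill each atom to its normal valence:
  3 × C (aromatic): no H
  2 × C: 3 H each → 6
  2 × C: 2 H each → 4
  2 × N (aromatic): no H
  1 × C (aromatic): 1 H
  1 × N: 2 H
  Total hydrogens = 13.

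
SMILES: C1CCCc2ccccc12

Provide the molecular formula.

C10H12

Heavy atoms from the SMILES: 10 C.
Implicit hydrogens by atom environment:
  4 × C: 2 H each → 8
  4 × C (aromatic): 1 H each → 4
  2 × C (aromatic): no H
  Total hydrogens = 12.
Molecular formula: C10H12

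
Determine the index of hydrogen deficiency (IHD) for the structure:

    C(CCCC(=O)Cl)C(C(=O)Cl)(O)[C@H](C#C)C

Molecular formula from the SMILES: C11H14Cl2O3.
DoU = (2C + 2 + N − H − X)/2 = (2·11 + 2 + 0 − 14 − 2)/2 = 8/2 = 4.
(Structurally: 0 ring(s) + 4 π bond(s) = 4.)

4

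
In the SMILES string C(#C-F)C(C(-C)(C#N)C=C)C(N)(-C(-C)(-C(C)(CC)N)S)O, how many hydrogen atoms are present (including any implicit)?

24

Hydrogens are implicit in SMILES; fill each atom to its normal valence:
  7 × C: no H
  4 × C: 3 H each → 12
  2 × C: 2 H each → 4
  2 × C: 1 H each → 2
  2 × N: 2 H each → 4
  1 × F: no H
  1 × N: no H
  1 × O: 1 H
  1 × S: 1 H
  Total hydrogens = 24.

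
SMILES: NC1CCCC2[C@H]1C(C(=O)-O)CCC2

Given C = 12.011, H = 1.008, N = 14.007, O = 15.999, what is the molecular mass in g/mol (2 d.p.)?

Molecular formula: C11H19NO2.
M = 11×12.011 + 19×1.008 + 1×14.007 + 2×15.999 = 197.28 g/mol.

197.28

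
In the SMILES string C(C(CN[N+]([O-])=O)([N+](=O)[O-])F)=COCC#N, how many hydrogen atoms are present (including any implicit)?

7

Hydrogens are implicit in SMILES; fill each atom to its normal valence:
  3 × O: no H
  2 × C: 2 H each → 4
  2 × C: 1 H each → 2
  2 × C: no H
  2 × N (charge +1): no H
  2 × O (charge -1): no H
  1 × F: no H
  1 × N: 1 H
  1 × N: no H
  Total hydrogens = 7.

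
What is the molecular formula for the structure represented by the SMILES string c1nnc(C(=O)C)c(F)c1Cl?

C6H4ClFN2O

Heavy atoms from the SMILES: 6 C, 1 Cl, 1 F, 2 N, 1 O.
Implicit hydrogens by atom environment:
  3 × C (aromatic): no H
  2 × N (aromatic): no H
  1 × C: 3 H
  1 × C (aromatic): 1 H
  1 × C: no H
  1 × Cl: no H
  1 × F: no H
  1 × O: no H
  Total hydrogens = 4.
Molecular formula: C6H4ClFN2O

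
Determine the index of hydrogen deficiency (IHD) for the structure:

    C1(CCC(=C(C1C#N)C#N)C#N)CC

Molecular formula from the SMILES: C11H11N3.
DoU = (2C + 2 + N − H − X)/2 = (2·11 + 2 + 3 − 11 − 0)/2 = 16/2 = 8.
(Structurally: 1 ring(s) + 7 π bond(s) = 8.)

8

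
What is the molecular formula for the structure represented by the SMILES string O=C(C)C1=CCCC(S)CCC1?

C10H16OS

Heavy atoms from the SMILES: 10 C, 1 O, 1 S.
Implicit hydrogens by atom environment:
  5 × C: 2 H each → 10
  2 × C: 1 H each → 2
  2 × C: no H
  1 × C: 3 H
  1 × O: no H
  1 × S: 1 H
  Total hydrogens = 16.
Molecular formula: C10H16OS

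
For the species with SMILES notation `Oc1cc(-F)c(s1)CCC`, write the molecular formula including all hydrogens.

Heavy atoms from the SMILES: 7 C, 1 F, 1 O, 1 S.
Implicit hydrogens by atom environment:
  3 × C (aromatic): no H
  2 × C: 2 H each → 4
  1 × C: 3 H
  1 × C (aromatic): 1 H
  1 × F: no H
  1 × O: 1 H
  1 × S (aromatic): no H
  Total hydrogens = 9.
Molecular formula: C7H9FOS

C7H9FOS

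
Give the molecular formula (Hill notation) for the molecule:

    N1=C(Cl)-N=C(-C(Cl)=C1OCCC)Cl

C7H7Cl3N2O

Heavy atoms from the SMILES: 7 C, 3 Cl, 2 N, 1 O.
Implicit hydrogens by atom environment:
  4 × C (aromatic): no H
  3 × Cl: no H
  2 × C: 2 H each → 4
  2 × N (aromatic): no H
  1 × C: 3 H
  1 × O: no H
  Total hydrogens = 7.
Molecular formula: C7H7Cl3N2O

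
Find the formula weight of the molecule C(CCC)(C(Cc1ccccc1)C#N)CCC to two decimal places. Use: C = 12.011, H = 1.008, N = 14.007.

Molecular formula: C16H23N.
M = 16×12.011 + 23×1.008 + 1×14.007 = 229.37 g/mol.

229.37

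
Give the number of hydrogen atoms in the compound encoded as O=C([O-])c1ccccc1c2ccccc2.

9

Hydrogens are implicit in SMILES; fill each atom to its normal valence:
  9 × C (aromatic): 1 H each → 9
  3 × C (aromatic): no H
  1 × C: no H
  1 × O: no H
  1 × O (charge -1): no H
  Total hydrogens = 9.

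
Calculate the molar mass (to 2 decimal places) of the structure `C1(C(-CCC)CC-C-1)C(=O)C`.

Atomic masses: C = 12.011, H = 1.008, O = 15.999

154.25

Molecular formula: C10H18O.
M = 10×12.011 + 18×1.008 + 1×15.999 = 154.25 g/mol.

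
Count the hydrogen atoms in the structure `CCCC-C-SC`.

Hydrogens are implicit in SMILES; fill each atom to its normal valence:
  4 × C: 2 H each → 8
  2 × C: 3 H each → 6
  1 × S: no H
  Total hydrogens = 14.

14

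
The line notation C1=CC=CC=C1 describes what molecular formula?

C6H6

Heavy atoms from the SMILES: 6 C.
Implicit hydrogens by atom environment:
  6 × C (aromatic): 1 H each → 6
  Total hydrogens = 6.
Molecular formula: C6H6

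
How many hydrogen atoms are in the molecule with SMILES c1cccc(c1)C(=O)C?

8

Hydrogens are implicit in SMILES; fill each atom to its normal valence:
  5 × C (aromatic): 1 H each → 5
  1 × C: 3 H
  1 × C (aromatic): no H
  1 × C: no H
  1 × O: no H
  Total hydrogens = 8.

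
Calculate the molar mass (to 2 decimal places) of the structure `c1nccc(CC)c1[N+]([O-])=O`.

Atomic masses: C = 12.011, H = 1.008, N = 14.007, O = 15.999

Molecular formula: C7H8N2O2.
M = 7×12.011 + 8×1.008 + 2×14.007 + 2×15.999 = 152.15 g/mol.

152.15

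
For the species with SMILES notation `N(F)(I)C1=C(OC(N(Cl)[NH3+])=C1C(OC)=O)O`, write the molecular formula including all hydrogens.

C6H7ClFIN3O4+

Heavy atoms from the SMILES: 6 C, 1 Cl, 1 F, 1 I, 3 N, 4 O.
Implicit hydrogens by atom environment:
  4 × C (aromatic): no H
  2 × N: no H
  2 × O: no H
  1 × C: 3 H
  1 × C: no H
  1 × Cl: no H
  1 × F: no H
  1 × I: no H
  1 × N (charge +1): 3 H
  1 × O: 1 H
  1 × O (aromatic): no H
  Total hydrogens = 7.
Net charge +1.
Molecular formula: C6H7ClFIN3O4+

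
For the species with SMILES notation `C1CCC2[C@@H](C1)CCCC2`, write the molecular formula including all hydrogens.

C10H18

Heavy atoms from the SMILES: 10 C.
Implicit hydrogens by atom environment:
  8 × C: 2 H each → 16
  2 × C: 1 H each → 2
  Total hydrogens = 18.
Molecular formula: C10H18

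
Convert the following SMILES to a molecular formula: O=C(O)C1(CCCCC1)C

Heavy atoms from the SMILES: 8 C, 2 O.
Implicit hydrogens by atom environment:
  5 × C: 2 H each → 10
  2 × C: no H
  1 × C: 3 H
  1 × O: 1 H
  1 × O: no H
  Total hydrogens = 14.
Molecular formula: C8H14O2

C8H14O2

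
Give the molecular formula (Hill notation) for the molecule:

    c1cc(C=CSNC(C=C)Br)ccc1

Heavy atoms from the SMILES: 1 Br, 11 C, 1 N, 1 S.
Implicit hydrogens by atom environment:
  5 × C (aromatic): 1 H each → 5
  4 × C: 1 H each → 4
  1 × Br: no H
  1 × C: 2 H
  1 × C (aromatic): no H
  1 × N: 1 H
  1 × S: no H
  Total hydrogens = 12.
Molecular formula: C11H12BrNS

C11H12BrNS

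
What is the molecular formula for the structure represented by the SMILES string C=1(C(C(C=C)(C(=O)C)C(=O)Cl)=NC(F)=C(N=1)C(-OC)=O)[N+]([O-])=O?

C12H9ClFN3O6

Heavy atoms from the SMILES: 12 C, 1 Cl, 1 F, 3 N, 6 O.
Implicit hydrogens by atom environment:
  5 × O: no H
  4 × C (aromatic): no H
  4 × C: no H
  2 × C: 3 H each → 6
  2 × N (aromatic): no H
  1 × C: 2 H
  1 × C: 1 H
  1 × Cl: no H
  1 × F: no H
  1 × N (charge +1): no H
  1 × O (charge -1): no H
  Total hydrogens = 9.
Molecular formula: C12H9ClFN3O6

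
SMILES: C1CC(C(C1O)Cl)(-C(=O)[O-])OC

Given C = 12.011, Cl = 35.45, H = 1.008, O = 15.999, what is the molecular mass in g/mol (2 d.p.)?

Molecular formula: C7H10ClO4-.
M = 7×12.011 + 1×35.45 + 10×1.008 + 4×15.999 = 193.60 g/mol.

193.60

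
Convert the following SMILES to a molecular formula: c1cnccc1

C5H5N

Heavy atoms from the SMILES: 5 C, 1 N.
Implicit hydrogens by atom environment:
  5 × C (aromatic): 1 H each → 5
  1 × N (aromatic): no H
  Total hydrogens = 5.
Molecular formula: C5H5N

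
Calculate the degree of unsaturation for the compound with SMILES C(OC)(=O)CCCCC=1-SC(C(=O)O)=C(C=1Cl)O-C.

Molecular formula from the SMILES: C12H15ClO5S.
DoU = (2C + 2 + N − H − X)/2 = (2·12 + 2 + 0 − 15 − 1)/2 = 10/2 = 5.
(Structurally: 1 ring(s) + 4 π bond(s) = 5.)

5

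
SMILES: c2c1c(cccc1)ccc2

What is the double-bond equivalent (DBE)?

Molecular formula from the SMILES: C10H8.
DoU = (2C + 2 + N − H − X)/2 = (2·10 + 2 + 0 − 8 − 0)/2 = 14/2 = 7.
(Structurally: 2 ring(s) + 5 π bond(s) = 7.)

7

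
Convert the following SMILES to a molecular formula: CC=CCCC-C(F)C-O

C8H15FO

Heavy atoms from the SMILES: 8 C, 1 F, 1 O.
Implicit hydrogens by atom environment:
  4 × C: 2 H each → 8
  3 × C: 1 H each → 3
  1 × C: 3 H
  1 × F: no H
  1 × O: 1 H
  Total hydrogens = 15.
Molecular formula: C8H15FO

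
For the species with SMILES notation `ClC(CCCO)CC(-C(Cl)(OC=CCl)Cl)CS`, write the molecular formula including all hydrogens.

Heavy atoms from the SMILES: 10 C, 4 Cl, 2 O, 1 S.
Implicit hydrogens by atom environment:
  5 × C: 2 H each → 10
  4 × C: 1 H each → 4
  4 × Cl: no H
  1 × C: no H
  1 × O: 1 H
  1 × O: no H
  1 × S: 1 H
  Total hydrogens = 16.
Molecular formula: C10H16Cl4O2S

C10H16Cl4O2S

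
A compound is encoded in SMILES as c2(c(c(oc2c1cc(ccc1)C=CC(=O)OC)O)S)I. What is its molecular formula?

Heavy atoms from the SMILES: 14 C, 1 I, 4 O, 1 S.
Implicit hydrogens by atom environment:
  6 × C (aromatic): no H
  4 × C (aromatic): 1 H each → 4
  2 × C: 1 H each → 2
  2 × O: no H
  1 × C: 3 H
  1 × C: no H
  1 × I: no H
  1 × O: 1 H
  1 × O (aromatic): no H
  1 × S: 1 H
  Total hydrogens = 11.
Molecular formula: C14H11IO4S

C14H11IO4S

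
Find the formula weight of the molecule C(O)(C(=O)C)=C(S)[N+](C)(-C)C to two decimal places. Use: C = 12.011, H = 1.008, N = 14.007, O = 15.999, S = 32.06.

Molecular formula: C7H14NO2S+.
M = 7×12.011 + 14×1.008 + 1×14.007 + 2×15.999 + 1×32.06 = 176.25 g/mol.

176.25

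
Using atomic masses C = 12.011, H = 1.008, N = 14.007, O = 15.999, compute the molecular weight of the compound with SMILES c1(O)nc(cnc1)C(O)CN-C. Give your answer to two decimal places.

Molecular formula: C7H11N3O2.
M = 7×12.011 + 11×1.008 + 3×14.007 + 2×15.999 = 169.18 g/mol.

169.18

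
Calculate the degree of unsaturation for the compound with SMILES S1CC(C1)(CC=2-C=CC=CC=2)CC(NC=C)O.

6

Molecular formula from the SMILES: C14H19NOS.
DoU = (2C + 2 + N − H − X)/2 = (2·14 + 2 + 1 − 19 − 0)/2 = 12/2 = 6.
(Structurally: 2 ring(s) + 4 π bond(s) = 6.)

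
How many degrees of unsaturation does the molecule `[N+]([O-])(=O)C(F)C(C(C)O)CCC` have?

Molecular formula from the SMILES: C7H14FNO3.
DoU = (2C + 2 + N − H − X)/2 = (2·7 + 2 + 1 − 14 − 1)/2 = 2/2 = 1.
(Structurally: 0 ring(s) + 1 π bond(s) = 1.)

1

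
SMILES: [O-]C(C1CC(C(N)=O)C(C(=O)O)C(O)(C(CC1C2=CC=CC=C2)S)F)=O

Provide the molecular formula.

C17H19FNO6S-

Heavy atoms from the SMILES: 17 C, 1 F, 1 N, 6 O, 1 S.
Implicit hydrogens by atom environment:
  5 × C: 1 H each → 5
  5 × C (aromatic): 1 H each → 5
  4 × C: no H
  3 × O: no H
  2 × C: 2 H each → 4
  2 × O: 1 H each → 2
  1 × C (aromatic): no H
  1 × F: no H
  1 × N: 2 H
  1 × O (charge -1): no H
  1 × S: 1 H
  Total hydrogens = 19.
Net charge -1.
Molecular formula: C17H19FNO6S-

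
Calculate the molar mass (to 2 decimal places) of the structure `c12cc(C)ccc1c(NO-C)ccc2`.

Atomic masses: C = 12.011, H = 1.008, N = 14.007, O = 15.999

187.24

Molecular formula: C12H13NO.
M = 12×12.011 + 13×1.008 + 1×14.007 + 1×15.999 = 187.24 g/mol.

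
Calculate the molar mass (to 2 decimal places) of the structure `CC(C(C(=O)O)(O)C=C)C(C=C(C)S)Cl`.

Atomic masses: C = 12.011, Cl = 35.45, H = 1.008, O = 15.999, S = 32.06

Molecular formula: C10H15ClO3S.
M = 10×12.011 + 1×35.45 + 15×1.008 + 3×15.999 + 1×32.06 = 250.74 g/mol.

250.74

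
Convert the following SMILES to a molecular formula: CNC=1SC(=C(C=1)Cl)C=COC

C8H10ClNOS

Heavy atoms from the SMILES: 8 C, 1 Cl, 1 N, 1 O, 1 S.
Implicit hydrogens by atom environment:
  3 × C (aromatic): no H
  2 × C: 3 H each → 6
  2 × C: 1 H each → 2
  1 × C (aromatic): 1 H
  1 × Cl: no H
  1 × N: 1 H
  1 × O: no H
  1 × S (aromatic): no H
  Total hydrogens = 10.
Molecular formula: C8H10ClNOS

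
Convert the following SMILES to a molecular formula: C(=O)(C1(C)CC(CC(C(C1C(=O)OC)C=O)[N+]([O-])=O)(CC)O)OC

Heavy atoms from the SMILES: 15 C, 1 N, 8 O.
Implicit hydrogens by atom environment:
  6 × O: no H
  4 × C: 3 H each → 12
  4 × C: 1 H each → 4
  4 × C: no H
  3 × C: 2 H each → 6
  1 × N (charge +1): no H
  1 × O: 1 H
  1 × O (charge -1): no H
  Total hydrogens = 23.
Molecular formula: C15H23NO8

C15H23NO8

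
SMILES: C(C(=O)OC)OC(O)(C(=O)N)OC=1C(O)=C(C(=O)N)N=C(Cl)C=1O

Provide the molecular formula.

Heavy atoms from the SMILES: 11 C, 1 Cl, 3 N, 9 O.
Implicit hydrogens by atom environment:
  6 × O: no H
  5 × C (aromatic): no H
  4 × C: no H
  3 × O: 1 H each → 3
  2 × N: 2 H each → 4
  1 × C: 3 H
  1 × C: 2 H
  1 × Cl: no H
  1 × N (aromatic): no H
  Total hydrogens = 12.
Molecular formula: C11H12ClN3O9

C11H12ClN3O9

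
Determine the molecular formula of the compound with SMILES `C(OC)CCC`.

Heavy atoms from the SMILES: 5 C, 1 O.
Implicit hydrogens by atom environment:
  3 × C: 2 H each → 6
  2 × C: 3 H each → 6
  1 × O: no H
  Total hydrogens = 12.
Molecular formula: C5H12O

C5H12O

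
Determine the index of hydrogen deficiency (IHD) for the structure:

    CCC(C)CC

Molecular formula from the SMILES: C6H14.
DoU = (2C + 2 + N − H − X)/2 = (2·6 + 2 + 0 − 14 − 0)/2 = 0/2 = 0.
(Structurally: 0 ring(s) + 0 π bond(s) = 0.)

0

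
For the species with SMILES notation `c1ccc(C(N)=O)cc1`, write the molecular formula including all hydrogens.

Heavy atoms from the SMILES: 7 C, 1 N, 1 O.
Implicit hydrogens by atom environment:
  5 × C (aromatic): 1 H each → 5
  1 × C (aromatic): no H
  1 × C: no H
  1 × N: 2 H
  1 × O: no H
  Total hydrogens = 7.
Molecular formula: C7H7NO

C7H7NO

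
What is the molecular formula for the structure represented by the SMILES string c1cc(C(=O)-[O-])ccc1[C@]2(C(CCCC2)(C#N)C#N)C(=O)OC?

Heavy atoms from the SMILES: 17 C, 2 N, 4 O.
Implicit hydrogens by atom environment:
  6 × C: no H
  4 × C: 2 H each → 8
  4 × C (aromatic): 1 H each → 4
  3 × O: no H
  2 × C (aromatic): no H
  2 × N: no H
  1 × C: 3 H
  1 × O (charge -1): no H
  Total hydrogens = 15.
Net charge -1.
Molecular formula: C17H15N2O4-

C17H15N2O4-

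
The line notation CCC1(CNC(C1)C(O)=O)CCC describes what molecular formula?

Heavy atoms from the SMILES: 10 C, 1 N, 2 O.
Implicit hydrogens by atom environment:
  5 × C: 2 H each → 10
  2 × C: 3 H each → 6
  2 × C: no H
  1 × C: 1 H
  1 × N: 1 H
  1 × O: 1 H
  1 × O: no H
  Total hydrogens = 19.
Molecular formula: C10H19NO2

C10H19NO2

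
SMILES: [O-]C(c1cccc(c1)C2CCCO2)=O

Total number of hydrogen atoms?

Hydrogens are implicit in SMILES; fill each atom to its normal valence:
  4 × C (aromatic): 1 H each → 4
  3 × C: 2 H each → 6
  2 × C (aromatic): no H
  2 × O: no H
  1 × C: 1 H
  1 × C: no H
  1 × O (charge -1): no H
  Total hydrogens = 11.

11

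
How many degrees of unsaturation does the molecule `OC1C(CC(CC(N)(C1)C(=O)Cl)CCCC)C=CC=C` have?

Molecular formula from the SMILES: C16H26ClNO2.
DoU = (2C + 2 + N − H − X)/2 = (2·16 + 2 + 1 − 26 − 1)/2 = 8/2 = 4.
(Structurally: 1 ring(s) + 3 π bond(s) = 4.)

4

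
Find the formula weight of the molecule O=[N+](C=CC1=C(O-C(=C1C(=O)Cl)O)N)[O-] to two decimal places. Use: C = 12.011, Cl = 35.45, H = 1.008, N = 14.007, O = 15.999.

232.58

Molecular formula: C7H5ClN2O5.
M = 7×12.011 + 1×35.45 + 5×1.008 + 2×14.007 + 5×15.999 = 232.58 g/mol.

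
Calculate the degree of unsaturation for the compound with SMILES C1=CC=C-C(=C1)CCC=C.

5

Molecular formula from the SMILES: C10H12.
DoU = (2C + 2 + N − H − X)/2 = (2·10 + 2 + 0 − 12 − 0)/2 = 10/2 = 5.
(Structurally: 1 ring(s) + 4 π bond(s) = 5.)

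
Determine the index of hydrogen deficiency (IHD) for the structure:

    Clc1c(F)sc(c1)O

Molecular formula from the SMILES: C4H2ClFOS.
DoU = (2C + 2 + N − H − X)/2 = (2·4 + 2 + 0 − 2 − 2)/2 = 6/2 = 3.
(Structurally: 1 ring(s) + 2 π bond(s) = 3.)

3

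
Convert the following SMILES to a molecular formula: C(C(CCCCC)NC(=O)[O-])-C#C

Heavy atoms from the SMILES: 10 C, 1 N, 2 O.
Implicit hydrogens by atom environment:
  5 × C: 2 H each → 10
  2 × C: 1 H each → 2
  2 × C: no H
  1 × C: 3 H
  1 × N: 1 H
  1 × O: no H
  1 × O (charge -1): no H
  Total hydrogens = 16.
Net charge -1.
Molecular formula: C10H16NO2-

C10H16NO2-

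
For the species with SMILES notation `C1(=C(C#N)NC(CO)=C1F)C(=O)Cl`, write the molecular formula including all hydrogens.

Heavy atoms from the SMILES: 7 C, 1 Cl, 1 F, 2 N, 2 O.
Implicit hydrogens by atom environment:
  4 × C (aromatic): no H
  2 × C: no H
  1 × C: 2 H
  1 × Cl: no H
  1 × F: no H
  1 × N (aromatic): 1 H
  1 × N: no H
  1 × O: 1 H
  1 × O: no H
  Total hydrogens = 4.
Molecular formula: C7H4ClFN2O2

C7H4ClFN2O2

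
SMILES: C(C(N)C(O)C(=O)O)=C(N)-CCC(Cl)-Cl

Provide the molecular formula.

C8H14Cl2N2O3

Heavy atoms from the SMILES: 8 C, 2 Cl, 2 N, 3 O.
Implicit hydrogens by atom environment:
  4 × C: 1 H each → 4
  2 × C: 2 H each → 4
  2 × C: no H
  2 × Cl: no H
  2 × N: 2 H each → 4
  2 × O: 1 H each → 2
  1 × O: no H
  Total hydrogens = 14.
Molecular formula: C8H14Cl2N2O3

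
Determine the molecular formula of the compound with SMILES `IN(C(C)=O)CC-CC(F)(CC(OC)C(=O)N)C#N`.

Heavy atoms from the SMILES: 11 C, 1 F, 1 I, 3 N, 3 O.
Implicit hydrogens by atom environment:
  4 × C: 2 H each → 8
  4 × C: no H
  3 × O: no H
  2 × C: 3 H each → 6
  2 × N: no H
  1 × C: 1 H
  1 × F: no H
  1 × I: no H
  1 × N: 2 H
  Total hydrogens = 17.
Molecular formula: C11H17FIN3O3

C11H17FIN3O3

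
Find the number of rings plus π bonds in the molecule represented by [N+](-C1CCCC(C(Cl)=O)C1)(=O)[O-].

Molecular formula from the SMILES: C7H10ClNO3.
DoU = (2C + 2 + N − H − X)/2 = (2·7 + 2 + 1 − 10 − 1)/2 = 6/2 = 3.
(Structurally: 1 ring(s) + 2 π bond(s) = 3.)

3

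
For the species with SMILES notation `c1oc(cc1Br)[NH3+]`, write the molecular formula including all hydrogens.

C4H5BrNO+

Heavy atoms from the SMILES: 1 Br, 4 C, 1 N, 1 O.
Implicit hydrogens by atom environment:
  2 × C (aromatic): 1 H each → 2
  2 × C (aromatic): no H
  1 × Br: no H
  1 × N (charge +1): 3 H
  1 × O (aromatic): no H
  Total hydrogens = 5.
Net charge +1.
Molecular formula: C4H5BrNO+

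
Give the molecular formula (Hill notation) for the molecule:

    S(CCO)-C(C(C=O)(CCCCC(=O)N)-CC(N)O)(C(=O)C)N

C14H27N3O5S

Heavy atoms from the SMILES: 14 C, 3 N, 5 O, 1 S.
Implicit hydrogens by atom environment:
  7 × C: 2 H each → 14
  4 × C: no H
  3 × N: 2 H each → 6
  3 × O: no H
  2 × C: 1 H each → 2
  2 × O: 1 H each → 2
  1 × C: 3 H
  1 × S: no H
  Total hydrogens = 27.
Molecular formula: C14H27N3O5S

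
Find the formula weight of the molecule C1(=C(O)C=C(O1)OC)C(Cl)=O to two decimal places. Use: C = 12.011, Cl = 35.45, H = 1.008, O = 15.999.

Molecular formula: C6H5ClO4.
M = 6×12.011 + 1×35.45 + 5×1.008 + 4×15.999 = 176.55 g/mol.

176.55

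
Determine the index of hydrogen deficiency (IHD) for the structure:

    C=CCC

1

Molecular formula from the SMILES: C4H8.
DoU = (2C + 2 + N − H − X)/2 = (2·4 + 2 + 0 − 8 − 0)/2 = 2/2 = 1.
(Structurally: 0 ring(s) + 1 π bond(s) = 1.)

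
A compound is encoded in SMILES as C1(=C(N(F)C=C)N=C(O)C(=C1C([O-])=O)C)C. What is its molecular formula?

Heavy atoms from the SMILES: 10 C, 1 F, 2 N, 3 O.
Implicit hydrogens by atom environment:
  5 × C (aromatic): no H
  2 × C: 3 H each → 6
  1 × C: 2 H
  1 × C: 1 H
  1 × C: no H
  1 × F: no H
  1 × N (aromatic): no H
  1 × N: no H
  1 × O: 1 H
  1 × O: no H
  1 × O (charge -1): no H
  Total hydrogens = 10.
Net charge -1.
Molecular formula: C10H10FN2O3-

C10H10FN2O3-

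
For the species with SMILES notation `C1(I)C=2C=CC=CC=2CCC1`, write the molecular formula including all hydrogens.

C10H11I

Heavy atoms from the SMILES: 10 C, 1 I.
Implicit hydrogens by atom environment:
  4 × C (aromatic): 1 H each → 4
  3 × C: 2 H each → 6
  2 × C (aromatic): no H
  1 × C: 1 H
  1 × I: no H
  Total hydrogens = 11.
Molecular formula: C10H11I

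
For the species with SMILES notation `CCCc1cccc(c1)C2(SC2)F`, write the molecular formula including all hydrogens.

C11H13FS

Heavy atoms from the SMILES: 11 C, 1 F, 1 S.
Implicit hydrogens by atom environment:
  4 × C (aromatic): 1 H each → 4
  3 × C: 2 H each → 6
  2 × C (aromatic): no H
  1 × C: 3 H
  1 × C: no H
  1 × F: no H
  1 × S: no H
  Total hydrogens = 13.
Molecular formula: C11H13FS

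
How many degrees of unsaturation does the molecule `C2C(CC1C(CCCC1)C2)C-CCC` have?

2

Molecular formula from the SMILES: C14H26.
DoU = (2C + 2 + N − H − X)/2 = (2·14 + 2 + 0 − 26 − 0)/2 = 4/2 = 2.
(Structurally: 2 ring(s) + 0 π bond(s) = 2.)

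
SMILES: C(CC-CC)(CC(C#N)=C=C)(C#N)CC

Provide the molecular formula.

Heavy atoms from the SMILES: 13 C, 2 N.
Implicit hydrogens by atom environment:
  6 × C: 2 H each → 12
  5 × C: no H
  2 × C: 3 H each → 6
  2 × N: no H
  Total hydrogens = 18.
Molecular formula: C13H18N2

C13H18N2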